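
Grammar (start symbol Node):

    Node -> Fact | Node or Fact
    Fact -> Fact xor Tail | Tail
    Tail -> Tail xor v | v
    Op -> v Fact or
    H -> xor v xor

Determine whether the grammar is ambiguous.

Witness: v xor v

Derivation 1: Node ⇒ Fact ⇒ Fact xor Tail ⇒ Tail xor Tail ⇒ v xor Tail ⇒ v xor v
Derivation 2: Node ⇒ Fact ⇒ Tail ⇒ Tail xor v ⇒ v xor v

Two distinct leftmost derivations for the same string.

Ambiguous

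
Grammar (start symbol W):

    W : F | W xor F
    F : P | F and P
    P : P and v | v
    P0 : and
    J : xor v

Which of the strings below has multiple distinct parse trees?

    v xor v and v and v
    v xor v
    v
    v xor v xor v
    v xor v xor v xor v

v xor v and v and v: 4 trees
v xor v: 1 tree
v: 1 tree
v xor v xor v: 1 tree
v xor v xor v xor v: 1 tree

v xor v and v and v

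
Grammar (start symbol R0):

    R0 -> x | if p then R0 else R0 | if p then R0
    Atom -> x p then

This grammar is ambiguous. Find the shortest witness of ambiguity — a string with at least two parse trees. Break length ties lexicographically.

if p then if p then x else x

length 1: no string has ≥2 trees
length 4: no string has ≥2 trees
length 6: no string has ≥2 trees
length 7: no string has ≥2 trees
length 9: if p then if p then x else x has 2 parse trees

Two derivations of if p then if p then x else x:
  R0 ⇒ if p then R0 else R0 ⇒ if p then if p then R0 else R0 ⇒ if p then if p then x else R0 ⇒ if p then if p then x else x
  R0 ⇒ if p then R0 ⇒ if p then if p then R0 else R0 ⇒ if p then if p then x else R0 ⇒ if p then if p then x else x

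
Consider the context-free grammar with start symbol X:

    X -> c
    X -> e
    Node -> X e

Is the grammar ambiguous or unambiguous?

(Node is unreachable from X, so its rules don't affect L(X).) Restricted to the reachable nonterminals, every rule has the form A → t or A → t B, and no two rules for the same A share a first terminal. The grammar encodes a DFA — one run per string.

Unambiguous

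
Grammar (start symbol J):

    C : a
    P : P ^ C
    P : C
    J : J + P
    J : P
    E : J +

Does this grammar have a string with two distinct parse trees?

(E is unreachable from J, so its rules don't affect L(J).) J → J + P | P  ;  P → P ^ C | C  — a left-associative chain with C at the bottom. Each string factors uniquely by precedence.

Unambiguous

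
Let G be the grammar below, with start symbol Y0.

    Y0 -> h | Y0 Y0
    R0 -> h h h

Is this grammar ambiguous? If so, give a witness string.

Ambiguous

Witness: h h h

Derivation 1: Y0 ⇒ Y0 Y0 ⇒ h Y0 ⇒ h Y0 Y0 ⇒ h h Y0 ⇒ h h h
Derivation 2: Y0 ⇒ Y0 Y0 ⇒ Y0 Y0 Y0 ⇒ h Y0 Y0 ⇒ h h Y0 ⇒ h h h

Two distinct leftmost derivations for the same string.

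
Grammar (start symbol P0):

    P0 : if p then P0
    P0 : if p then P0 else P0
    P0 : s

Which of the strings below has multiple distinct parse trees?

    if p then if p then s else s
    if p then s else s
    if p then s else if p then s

if p then if p then s else s

if p then if p then s else s: 2 trees
if p then s else s: 1 tree
if p then s else if p then s: 1 tree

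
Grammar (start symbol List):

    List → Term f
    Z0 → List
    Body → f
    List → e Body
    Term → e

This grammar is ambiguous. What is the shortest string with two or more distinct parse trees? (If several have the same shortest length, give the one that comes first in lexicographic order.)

length 2: e f has 2 parse trees

Two derivations of e f:
  List ⇒ Term f ⇒ e f
  List ⇒ e Body ⇒ e f

e f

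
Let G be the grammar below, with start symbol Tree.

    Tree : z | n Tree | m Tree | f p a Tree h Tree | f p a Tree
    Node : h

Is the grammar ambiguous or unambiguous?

Ambiguous

Witness: f p a f p a z h z

Derivation 1: Tree ⇒ f p a Tree h Tree ⇒ f p a f p a Tree h Tree ⇒ f p a f p a z h Tree ⇒ f p a f p a z h z
Derivation 2: Tree ⇒ f p a Tree ⇒ f p a f p a Tree h Tree ⇒ f p a f p a z h Tree ⇒ f p a f p a z h z

Two distinct leftmost derivations for the same string.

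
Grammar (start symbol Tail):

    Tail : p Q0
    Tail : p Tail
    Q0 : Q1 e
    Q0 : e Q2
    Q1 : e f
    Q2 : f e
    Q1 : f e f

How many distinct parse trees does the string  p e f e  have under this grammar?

Parse trees for p e f e:
  [Tail p [Q0 [Q1 e f] e]]
  [Tail p [Q0 e [Q2 f e]]]

2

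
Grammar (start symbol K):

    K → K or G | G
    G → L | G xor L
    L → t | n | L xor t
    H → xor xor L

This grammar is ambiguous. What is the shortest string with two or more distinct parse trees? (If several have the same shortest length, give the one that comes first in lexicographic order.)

length 1: no string has ≥2 trees
length 3: n xor t has 2 parse trees

Two derivations of n xor t:
  K ⇒ G ⇒ L ⇒ L xor t ⇒ n xor t
  K ⇒ G ⇒ G xor L ⇒ L xor L ⇒ n xor L ⇒ n xor t

n xor t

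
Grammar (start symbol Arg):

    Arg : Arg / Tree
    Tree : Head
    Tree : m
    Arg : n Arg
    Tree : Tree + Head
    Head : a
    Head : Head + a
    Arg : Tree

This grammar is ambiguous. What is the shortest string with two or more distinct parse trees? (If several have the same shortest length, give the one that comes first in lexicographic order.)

length 1: no string has ≥2 trees
length 2: no string has ≥2 trees
length 3: a + a has 2 parse trees

Two derivations of a + a:
  Arg ⇒ Tree ⇒ Head ⇒ Head + a ⇒ a + a
  Arg ⇒ Tree ⇒ Tree + Head ⇒ Head + Head ⇒ a + Head ⇒ a + a

a + a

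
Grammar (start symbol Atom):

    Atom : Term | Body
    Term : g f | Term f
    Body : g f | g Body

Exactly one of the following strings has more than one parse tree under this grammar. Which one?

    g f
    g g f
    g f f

g f

g f: 2 trees
g g f: 1 tree
g f f: 1 tree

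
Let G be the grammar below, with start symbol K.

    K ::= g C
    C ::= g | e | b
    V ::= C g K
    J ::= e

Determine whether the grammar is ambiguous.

Unambiguous

(V, J are unreachable from K, so their rules don't affect L(K).) Each reachable nonterminal has at most one production per leading terminal, and all productions are right-linear; the derivation is determined token-by-token.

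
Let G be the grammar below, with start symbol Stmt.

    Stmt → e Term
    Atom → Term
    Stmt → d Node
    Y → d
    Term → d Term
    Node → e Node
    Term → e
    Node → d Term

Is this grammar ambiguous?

(Y, Atom are unreachable from Stmt, so their rules don't affect L(Stmt).) The reachable rules are right-linear with at most one rule per (nonterminal, next-terminal) pair. Each input token forces the next rule, so parsing is deterministic.

Unambiguous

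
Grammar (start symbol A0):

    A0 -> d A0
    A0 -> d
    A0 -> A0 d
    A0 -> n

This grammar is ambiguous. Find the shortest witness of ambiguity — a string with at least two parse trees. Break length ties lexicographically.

length 1: no string has ≥2 trees
length 2: d d has 2 parse trees

Two derivations of d d:
  A0 ⇒ d A0 ⇒ d d
  A0 ⇒ A0 d ⇒ d d

d d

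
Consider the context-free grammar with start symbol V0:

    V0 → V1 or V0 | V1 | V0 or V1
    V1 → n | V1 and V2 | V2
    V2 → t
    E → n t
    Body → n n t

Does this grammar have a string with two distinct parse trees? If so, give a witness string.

Ambiguous

Witness: n or n

Derivation 1: V0 ⇒ V1 or V0 ⇒ n or V0 ⇒ n or V1 ⇒ n or n
Derivation 2: V0 ⇒ V0 or V1 ⇒ V1 or V1 ⇒ n or V1 ⇒ n or n

Two distinct leftmost derivations for the same string.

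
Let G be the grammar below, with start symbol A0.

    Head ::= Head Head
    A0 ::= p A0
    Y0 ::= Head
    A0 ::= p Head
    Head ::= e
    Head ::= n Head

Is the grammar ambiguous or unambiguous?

Witness: p e e e

Derivation 1: A0 ⇒ p Head ⇒ p Head Head ⇒ p Head Head Head ⇒ p e Head Head ⇒ p e e Head ⇒ p e e e
Derivation 2: A0 ⇒ p Head ⇒ p Head Head ⇒ p e Head ⇒ p e Head Head ⇒ p e e Head ⇒ p e e e

Two distinct leftmost derivations for the same string.

Ambiguous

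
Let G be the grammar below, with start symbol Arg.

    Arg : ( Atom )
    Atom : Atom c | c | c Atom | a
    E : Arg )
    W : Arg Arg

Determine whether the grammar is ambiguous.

Witness: ( c c )

Derivation 1: Arg ⇒ ( Atom ) ⇒ ( Atom c ) ⇒ ( c c )
Derivation 2: Arg ⇒ ( Atom ) ⇒ ( c Atom ) ⇒ ( c c )

Two distinct leftmost derivations for the same string.

Ambiguous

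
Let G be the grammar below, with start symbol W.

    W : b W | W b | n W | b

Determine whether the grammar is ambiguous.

Witness: b b

Derivation 1: W ⇒ b W ⇒ b b
Derivation 2: W ⇒ W b ⇒ b b

Two distinct leftmost derivations for the same string.

Ambiguous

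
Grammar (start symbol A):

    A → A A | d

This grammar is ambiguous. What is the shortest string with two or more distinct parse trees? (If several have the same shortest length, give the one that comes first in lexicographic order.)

d d d

length 1: no string has ≥2 trees
length 2: no string has ≥2 trees
length 3: d d d has 2 parse trees

Two derivations of d d d:
  A ⇒ A A ⇒ A A A ⇒ d A A ⇒ d d A ⇒ d d d
  A ⇒ A A ⇒ d A ⇒ d A A ⇒ d d A ⇒ d d d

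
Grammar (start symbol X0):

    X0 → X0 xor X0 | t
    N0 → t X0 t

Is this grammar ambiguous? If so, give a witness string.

Ambiguous

Witness: t xor t xor t

Derivation 1: X0 ⇒ X0 xor X0 ⇒ X0 xor X0 xor X0 ⇒ t xor X0 xor X0 ⇒ t xor t xor X0 ⇒ t xor t xor t
Derivation 2: X0 ⇒ X0 xor X0 ⇒ t xor X0 ⇒ t xor X0 xor X0 ⇒ t xor t xor X0 ⇒ t xor t xor t

Two distinct leftmost derivations for the same string.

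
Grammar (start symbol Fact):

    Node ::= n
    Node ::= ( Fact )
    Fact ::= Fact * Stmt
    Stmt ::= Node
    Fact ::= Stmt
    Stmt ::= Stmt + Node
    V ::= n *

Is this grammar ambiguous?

(V is unreachable from Fact, so its rules don't affect L(Fact).) The grammar is stratified — Fact handles '*' (left-recursive), Stmt handles '+', Node atoms. Each operator has a fixed associativity and precedence level, so every string has one parse.

Unambiguous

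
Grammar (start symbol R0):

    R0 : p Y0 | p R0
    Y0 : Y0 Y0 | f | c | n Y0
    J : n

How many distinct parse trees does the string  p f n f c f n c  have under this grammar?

28

Parse trees for p f n f c f n c (showing first 6 of 28):
  [R0 p [Y0 [Y0 f] [Y0 [Y0 n [Y0 f]] [Y0 [Y0 c] [Y0 [Y0 f] [Y0 n [Y0 c]]]]]]]
  [R0 p [Y0 [Y0 f] [Y0 [Y0 n [Y0 f]] [Y0 [Y0 [Y0 c] [Y0 f]] [Y0 n [Y0 c]]]]]]
  [R0 p [Y0 [Y0 f] [Y0 [Y0 [Y0 n [Y0 f]] [Y0 c]] [Y0 [Y0 f] [Y0 n [Y0 c]]]]]]
  [R0 p [Y0 [Y0 f] [Y0 [Y0 n [Y0 [Y0 f] [Y0 c]]] [Y0 [Y0 f] [Y0 n [Y0 c]]]]]]
  [R0 p [Y0 [Y0 f] [Y0 [Y0 [Y0 n [Y0 f]] [Y0 [Y0 c] [Y0 f]]] [Y0 n [Y0 c]]]]]
  [R0 p [Y0 [Y0 f] [Y0 [Y0 [Y0 [Y0 n [Y0 f]] [Y0 c]] [Y0 f]] [Y0 n [Y0 c]]]]]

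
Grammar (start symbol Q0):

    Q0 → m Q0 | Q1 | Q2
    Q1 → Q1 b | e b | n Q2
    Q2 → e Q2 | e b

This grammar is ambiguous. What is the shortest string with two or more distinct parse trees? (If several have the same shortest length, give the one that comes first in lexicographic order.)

e b

length 2: e b has 2 parse trees

Two derivations of e b:
  Q0 ⇒ Q1 ⇒ e b
  Q0 ⇒ Q2 ⇒ e b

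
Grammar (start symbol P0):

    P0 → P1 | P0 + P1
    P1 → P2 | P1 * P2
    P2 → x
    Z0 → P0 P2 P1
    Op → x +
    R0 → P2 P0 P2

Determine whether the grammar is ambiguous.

Unambiguous

Only P0, P1, P2 are reachable from P0; ignoring the rest: This is a standard precedence ladder (P0 over P1 over P2), with each level left-recursive on its own operator ('+' at P0, '*' at P1). That structure is LR(1), hence unambiguous.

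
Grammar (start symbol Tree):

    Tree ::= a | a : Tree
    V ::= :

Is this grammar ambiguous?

(V is unreachable from Tree, so its rules don't affect L(Tree).) Right-recursive list with a separator: after each atom, whether the separator follows determines the rule. One parse per string.

Unambiguous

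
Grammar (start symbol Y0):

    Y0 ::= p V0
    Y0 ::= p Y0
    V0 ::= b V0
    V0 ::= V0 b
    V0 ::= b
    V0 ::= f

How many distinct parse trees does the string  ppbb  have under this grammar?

2

Parse trees for ppbb:
  [Y0 p [Y0 p [V0 b [V0 b]]]]
  [Y0 p [Y0 p [V0 [V0 b] b]]]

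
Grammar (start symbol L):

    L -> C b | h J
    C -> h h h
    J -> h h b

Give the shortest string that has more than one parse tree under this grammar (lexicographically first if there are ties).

length 4: h h h b has 2 parse trees

Two derivations of h h h b:
  L ⇒ C b ⇒ h h h b
  L ⇒ h J ⇒ h h h b

h h h b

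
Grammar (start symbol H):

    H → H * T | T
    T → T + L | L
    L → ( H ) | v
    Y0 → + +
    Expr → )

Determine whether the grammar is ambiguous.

(Y0, Expr are unreachable from H, so their rules don't affect L(H).) H → H * T | T  ;  T → T + L | L  — a left-associative chain with L at the bottom. Each string factors uniquely by precedence.

Unambiguous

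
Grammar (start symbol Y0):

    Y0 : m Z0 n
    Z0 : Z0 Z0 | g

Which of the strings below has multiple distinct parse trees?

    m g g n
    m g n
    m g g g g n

m g g n: 1 tree
m g n: 1 tree
m g g g g n: 5 trees

m g g g g n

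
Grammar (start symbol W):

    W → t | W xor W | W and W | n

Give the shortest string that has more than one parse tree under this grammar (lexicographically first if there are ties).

length 1: no string has ≥2 trees
length 3: no string has ≥2 trees
length 5: n and n and n has 2 parse trees

Two derivations of n and n and n:
  W ⇒ W and W ⇒ W and W and W ⇒ n and W and W ⇒ n and n and W ⇒ n and n and n
  W ⇒ W and W ⇒ n and W ⇒ n and W and W ⇒ n and n and W ⇒ n and n and n

n and n and n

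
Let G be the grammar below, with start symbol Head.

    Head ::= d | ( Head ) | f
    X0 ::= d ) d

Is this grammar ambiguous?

Only Head is reachable from Head; ignoring the rest: L(Head) is { openⁿ atom closeⁿ : n ≥ 0 }. The bracket depth fixes n, and the derivation is forced at every step.

Unambiguous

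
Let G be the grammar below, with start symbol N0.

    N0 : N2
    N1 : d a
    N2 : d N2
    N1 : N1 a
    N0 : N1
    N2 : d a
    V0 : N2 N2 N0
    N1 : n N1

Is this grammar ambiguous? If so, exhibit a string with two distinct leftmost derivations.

Ambiguous

Witness: d a

Derivation 1: N0 ⇒ N2 ⇒ d a
Derivation 2: N0 ⇒ N1 ⇒ d a

Two distinct leftmost derivations for the same string.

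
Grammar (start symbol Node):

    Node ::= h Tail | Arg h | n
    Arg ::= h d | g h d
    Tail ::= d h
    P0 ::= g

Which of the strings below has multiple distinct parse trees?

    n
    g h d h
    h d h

n: 1 tree
g h d h: 1 tree
h d h: 2 trees

h d h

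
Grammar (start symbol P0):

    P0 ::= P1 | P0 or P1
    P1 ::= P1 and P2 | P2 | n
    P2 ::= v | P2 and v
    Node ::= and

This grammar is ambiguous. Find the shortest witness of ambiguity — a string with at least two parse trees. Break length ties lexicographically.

v and v

length 1: no string has ≥2 trees
length 3: v and v has 2 parse trees

Two derivations of v and v:
  P0 ⇒ P1 ⇒ P1 and P2 ⇒ P2 and P2 ⇒ v and P2 ⇒ v and v
  P0 ⇒ P1 ⇒ P2 ⇒ P2 and v ⇒ v and v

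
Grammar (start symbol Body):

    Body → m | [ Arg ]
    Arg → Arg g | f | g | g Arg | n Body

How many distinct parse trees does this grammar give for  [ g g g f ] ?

1

Parse trees for [ g g g f ]:
  [Body [ [Arg g [Arg g [Arg g [Arg f]]]] ]]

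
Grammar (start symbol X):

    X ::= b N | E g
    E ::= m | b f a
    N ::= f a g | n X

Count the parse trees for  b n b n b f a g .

2

Parse trees for b n b n b f a g:
  [X b [N n [X b [N n [X b [N f a g]]]]]]
  [X b [N n [X b [N n [X [E b f a] g]]]]]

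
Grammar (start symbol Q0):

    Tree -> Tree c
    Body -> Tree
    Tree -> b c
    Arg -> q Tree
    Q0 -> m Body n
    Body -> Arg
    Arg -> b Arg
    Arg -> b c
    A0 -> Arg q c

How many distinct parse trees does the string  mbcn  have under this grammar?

2

Parse trees for mbcn:
  [Q0 m [Body [Tree b c]] n]
  [Q0 m [Body [Arg b c]] n]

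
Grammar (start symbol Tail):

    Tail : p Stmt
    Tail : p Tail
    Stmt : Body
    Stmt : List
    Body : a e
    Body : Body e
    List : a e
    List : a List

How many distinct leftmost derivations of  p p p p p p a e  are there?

2

Parse trees for p p p p p p a e:
  [Tail p [Tail p [Tail p [Tail p [Tail p [Tail p [Stmt [Body a e]]]]]]]]
  [Tail p [Tail p [Tail p [Tail p [Tail p [Tail p [Stmt [List a e]]]]]]]]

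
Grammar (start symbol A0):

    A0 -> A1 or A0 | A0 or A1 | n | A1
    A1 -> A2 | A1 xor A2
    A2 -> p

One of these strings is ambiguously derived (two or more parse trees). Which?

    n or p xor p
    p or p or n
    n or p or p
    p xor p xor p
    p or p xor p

n or p xor p: 1 tree
p or p or n: 1 tree
n or p or p: 1 tree
p xor p xor p: 1 tree
p or p xor p: 2 trees

p or p xor p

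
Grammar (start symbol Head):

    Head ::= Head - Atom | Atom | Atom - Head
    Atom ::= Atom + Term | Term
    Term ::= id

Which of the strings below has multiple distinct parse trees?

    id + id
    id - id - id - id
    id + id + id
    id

id - id - id - id

id + id: 1 tree
id - id - id - id: 8 trees
id + id + id: 1 tree
id: 1 tree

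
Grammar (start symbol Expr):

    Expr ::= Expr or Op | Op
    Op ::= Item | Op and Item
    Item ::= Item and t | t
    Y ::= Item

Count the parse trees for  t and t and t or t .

4

Parse trees for t and t and t or t:
  [Expr [Expr [Op [Item [Item [Item t] and t] and t]]] or [Op [Item t]]]
  [Expr [Expr [Op [Op [Item t]] and [Item [Item t] and t]]] or [Op [Item t]]]
  [Expr [Expr [Op [Op [Item [Item t] and t]] and [Item t]]] or [Op [Item t]]]
  [Expr [Expr [Op [Op [Op [Item t]] and [Item t]] and [Item t]]] or [Op [Item t]]]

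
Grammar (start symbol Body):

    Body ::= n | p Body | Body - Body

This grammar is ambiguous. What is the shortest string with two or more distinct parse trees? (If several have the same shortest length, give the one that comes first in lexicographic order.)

p n - n

length 1: no string has ≥2 trees
length 2: no string has ≥2 trees
length 3: no string has ≥2 trees
length 4: p n - n has 2 parse trees

Two derivations of p n - n:
  Body ⇒ p Body ⇒ p Body - Body ⇒ p n - Body ⇒ p n - n
  Body ⇒ Body - Body ⇒ p Body - Body ⇒ p n - Body ⇒ p n - n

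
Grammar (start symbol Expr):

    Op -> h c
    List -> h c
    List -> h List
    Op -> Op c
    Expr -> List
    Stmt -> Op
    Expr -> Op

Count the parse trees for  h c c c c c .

1

Parse trees for h c c c c c:
  [Expr [Op [Op [Op [Op [Op h c] c] c] c] c]]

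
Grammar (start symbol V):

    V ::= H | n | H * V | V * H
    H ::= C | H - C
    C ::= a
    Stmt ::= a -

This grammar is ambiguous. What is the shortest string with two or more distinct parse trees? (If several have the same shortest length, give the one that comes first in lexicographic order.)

a * a

length 1: no string has ≥2 trees
length 3: a * a has 2 parse trees

Two derivations of a * a:
  V ⇒ H * V ⇒ C * V ⇒ a * V ⇒ a * H ⇒ a * C ⇒ a * a
  V ⇒ V * H ⇒ H * H ⇒ C * H ⇒ a * H ⇒ a * C ⇒ a * a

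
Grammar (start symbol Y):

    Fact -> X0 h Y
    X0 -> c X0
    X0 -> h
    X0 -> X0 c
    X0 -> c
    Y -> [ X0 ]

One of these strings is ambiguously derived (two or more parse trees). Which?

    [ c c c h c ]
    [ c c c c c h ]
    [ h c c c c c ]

[ c c c h c ]

[ c c c h c ]: 4 trees
[ c c c c c h ]: 1 tree
[ h c c c c c ]: 1 tree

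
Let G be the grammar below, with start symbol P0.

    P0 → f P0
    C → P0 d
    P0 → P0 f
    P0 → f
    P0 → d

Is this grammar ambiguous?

Ambiguous

Witness: f f

Derivation 1: P0 ⇒ f P0 ⇒ f f
Derivation 2: P0 ⇒ P0 f ⇒ f f

Two distinct leftmost derivations for the same string.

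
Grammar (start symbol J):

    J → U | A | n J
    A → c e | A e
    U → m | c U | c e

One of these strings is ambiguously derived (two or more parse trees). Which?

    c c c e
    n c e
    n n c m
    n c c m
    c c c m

n c e

c c c e: 1 tree
n c e: 2 trees
n n c m: 1 tree
n c c m: 1 tree
c c c m: 1 tree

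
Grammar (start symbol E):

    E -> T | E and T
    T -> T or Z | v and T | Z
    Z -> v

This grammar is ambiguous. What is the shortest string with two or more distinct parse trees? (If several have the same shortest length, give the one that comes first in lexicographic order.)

length 1: no string has ≥2 trees
length 3: v and v has 2 parse trees

Two derivations of v and v:
  E ⇒ T ⇒ v and T ⇒ v and Z ⇒ v and v
  E ⇒ E and T ⇒ T and T ⇒ Z and T ⇒ v and T ⇒ v and Z ⇒ v and v

v and v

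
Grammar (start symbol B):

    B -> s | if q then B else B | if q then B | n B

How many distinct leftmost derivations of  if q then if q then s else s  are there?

2

Parse trees for if q then if q then s else s:
  [B if q then [B if q then [B s]] else [B s]]
  [B if q then [B if q then [B s] else [B s]]]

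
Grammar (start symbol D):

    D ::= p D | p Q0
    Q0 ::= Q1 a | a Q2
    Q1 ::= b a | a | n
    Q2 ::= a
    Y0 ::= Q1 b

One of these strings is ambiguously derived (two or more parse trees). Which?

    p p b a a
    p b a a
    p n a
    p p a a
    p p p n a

p p b a a: 1 tree
p b a a: 1 tree
p n a: 1 tree
p p a a: 2 trees
p p p n a: 1 tree

p p a a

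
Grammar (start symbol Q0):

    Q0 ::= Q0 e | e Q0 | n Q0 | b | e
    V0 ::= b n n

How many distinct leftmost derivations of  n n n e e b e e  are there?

Parse trees for n n n e e b e e (showing first 6 of 21):
  [Q0 [Q0 [Q0 n [Q0 n [Q0 n [Q0 e [Q0 e [Q0 b]]]]]] e] e]
  [Q0 [Q0 n [Q0 [Q0 n [Q0 n [Q0 e [Q0 e [Q0 b]]]]] e]] e]
  [Q0 [Q0 n [Q0 n [Q0 [Q0 n [Q0 e [Q0 e [Q0 b]]]] e]]] e]
  [Q0 [Q0 n [Q0 n [Q0 n [Q0 [Q0 e [Q0 e [Q0 b]]] e]]]] e]
  [Q0 [Q0 n [Q0 n [Q0 n [Q0 e [Q0 [Q0 e [Q0 b]] e]]]]] e]
  [Q0 [Q0 n [Q0 n [Q0 n [Q0 e [Q0 e [Q0 [Q0 b] e]]]]]] e]

21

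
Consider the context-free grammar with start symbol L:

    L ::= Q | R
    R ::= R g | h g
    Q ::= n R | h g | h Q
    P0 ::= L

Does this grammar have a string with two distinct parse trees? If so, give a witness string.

Ambiguous

Witness: h g

Derivation 1: L ⇒ Q ⇒ h g
Derivation 2: L ⇒ R ⇒ h g

Two distinct leftmost derivations for the same string.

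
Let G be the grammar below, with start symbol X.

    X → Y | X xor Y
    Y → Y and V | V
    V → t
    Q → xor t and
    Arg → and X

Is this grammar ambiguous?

(Q, Arg are unreachable from X, so their rules don't affect L(X).) The grammar is stratified — X handles 'xor' (left-recursive), Y handles 'and', V atoms. Each operator has a fixed associativity and precedence level, so every string has one parse.

Unambiguous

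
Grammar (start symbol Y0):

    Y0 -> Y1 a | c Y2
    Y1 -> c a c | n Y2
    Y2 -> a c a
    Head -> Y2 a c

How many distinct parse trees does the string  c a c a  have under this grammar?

Parse trees for c a c a:
  [Y0 [Y1 c a c] a]
  [Y0 c [Y2 a c a]]

2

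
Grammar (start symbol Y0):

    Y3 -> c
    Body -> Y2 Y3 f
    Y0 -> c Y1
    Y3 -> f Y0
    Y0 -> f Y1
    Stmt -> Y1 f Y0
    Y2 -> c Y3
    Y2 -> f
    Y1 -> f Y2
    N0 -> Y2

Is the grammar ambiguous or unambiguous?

Unambiguous

(Stmt, Body, N0 are unreachable from Y0, so their rules don't affect L(Y0).) Restricted to the reachable nonterminals, every rule has the form A → t or A → t B, and no two rules for the same A share a first terminal. The grammar encodes a DFA — one run per string.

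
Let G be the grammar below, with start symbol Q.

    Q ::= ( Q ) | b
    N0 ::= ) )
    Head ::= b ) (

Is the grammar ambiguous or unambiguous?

Unambiguous

Only Q is reachable from Q; ignoring the rest: L(Q) is { openⁿ atom closeⁿ : n ≥ 0 }. The bracket depth fixes n, and the derivation is forced at every step.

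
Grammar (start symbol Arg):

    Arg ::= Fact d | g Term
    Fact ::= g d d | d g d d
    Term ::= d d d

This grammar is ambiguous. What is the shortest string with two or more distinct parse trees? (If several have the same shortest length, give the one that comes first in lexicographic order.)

length 4: g d d d has 2 parse trees

Two derivations of g d d d:
  Arg ⇒ Fact d ⇒ g d d d
  Arg ⇒ g Term ⇒ g d d d

g d d d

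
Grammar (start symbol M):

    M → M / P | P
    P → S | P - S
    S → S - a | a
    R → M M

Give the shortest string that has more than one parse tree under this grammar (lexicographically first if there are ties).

a - a

length 1: no string has ≥2 trees
length 3: a - a has 2 parse trees

Two derivations of a - a:
  M ⇒ P ⇒ S ⇒ S - a ⇒ a - a
  M ⇒ P ⇒ P - S ⇒ S - S ⇒ a - S ⇒ a - a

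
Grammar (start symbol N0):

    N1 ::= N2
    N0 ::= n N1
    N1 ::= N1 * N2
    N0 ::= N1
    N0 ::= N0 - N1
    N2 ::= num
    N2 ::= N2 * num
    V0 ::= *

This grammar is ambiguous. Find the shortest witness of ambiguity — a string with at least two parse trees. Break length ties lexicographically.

length 1: no string has ≥2 trees
length 2: no string has ≥2 trees
length 3: num * num has 2 parse trees

Two derivations of num * num:
  N0 ⇒ N1 ⇒ N2 ⇒ N2 * num ⇒ num * num
  N0 ⇒ N1 ⇒ N1 * N2 ⇒ N2 * N2 ⇒ num * N2 ⇒ num * num

num * num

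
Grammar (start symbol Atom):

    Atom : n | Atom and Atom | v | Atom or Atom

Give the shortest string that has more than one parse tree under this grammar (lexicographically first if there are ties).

length 1: no string has ≥2 trees
length 3: no string has ≥2 trees
length 5: n and n and n has 2 parse trees

Two derivations of n and n and n:
  Atom ⇒ Atom and Atom ⇒ n and Atom ⇒ n and Atom and Atom ⇒ n and n and Atom ⇒ n and n and n
  Atom ⇒ Atom and Atom ⇒ Atom and Atom and Atom ⇒ n and Atom and Atom ⇒ n and n and Atom ⇒ n and n and n

n and n and n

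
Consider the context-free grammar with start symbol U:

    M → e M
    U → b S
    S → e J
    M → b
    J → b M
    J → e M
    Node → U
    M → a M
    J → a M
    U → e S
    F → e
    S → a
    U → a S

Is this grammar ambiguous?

Only U, S, J, M are reachable from U; ignoring the rest: Each reachable nonterminal has at most one production per leading terminal, and all productions are right-linear; the derivation is determined token-by-token.

Unambiguous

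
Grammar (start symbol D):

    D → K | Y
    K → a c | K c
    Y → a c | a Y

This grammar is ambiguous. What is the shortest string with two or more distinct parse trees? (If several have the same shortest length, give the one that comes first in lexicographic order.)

a c

length 2: a c has 2 parse trees

Two derivations of a c:
  D ⇒ K ⇒ a c
  D ⇒ Y ⇒ a c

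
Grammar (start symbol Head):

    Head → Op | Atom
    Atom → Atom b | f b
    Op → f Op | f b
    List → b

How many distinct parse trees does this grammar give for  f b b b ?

Parse trees for f b b b:
  [Head [Atom [Atom [Atom f b] b] b]]

1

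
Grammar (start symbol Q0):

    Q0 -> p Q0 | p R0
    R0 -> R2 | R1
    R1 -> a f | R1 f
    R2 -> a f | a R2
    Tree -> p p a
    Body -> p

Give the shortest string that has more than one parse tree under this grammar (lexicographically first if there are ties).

p a f

length 3: p a f has 2 parse trees

Two derivations of p a f:
  Q0 ⇒ p R0 ⇒ p R2 ⇒ p a f
  Q0 ⇒ p R0 ⇒ p R1 ⇒ p a f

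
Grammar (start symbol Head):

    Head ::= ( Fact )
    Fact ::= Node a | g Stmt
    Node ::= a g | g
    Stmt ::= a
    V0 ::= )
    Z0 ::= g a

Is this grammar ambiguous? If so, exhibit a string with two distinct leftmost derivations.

Ambiguous

Witness: ( g a )

Derivation 1: Head ⇒ ( Fact ) ⇒ ( Node a ) ⇒ ( g a )
Derivation 2: Head ⇒ ( Fact ) ⇒ ( g Stmt ) ⇒ ( g a )

Two distinct leftmost derivations for the same string.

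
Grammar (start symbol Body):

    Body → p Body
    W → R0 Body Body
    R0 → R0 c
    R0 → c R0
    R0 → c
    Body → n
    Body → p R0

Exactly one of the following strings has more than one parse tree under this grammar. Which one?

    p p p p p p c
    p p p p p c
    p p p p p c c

p p p p p c c

p p p p p p c: 1 tree
p p p p p c: 1 tree
p p p p p c c: 2 trees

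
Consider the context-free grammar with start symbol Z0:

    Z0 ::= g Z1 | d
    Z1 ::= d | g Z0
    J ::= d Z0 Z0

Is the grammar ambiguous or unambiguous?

Unambiguous

(J is unreachable from Z0, so its rules don't affect L(Z0).) Restricted to the reachable nonterminals, every rule has the form A → t or A → t B, and no two rules for the same A share a first terminal. The grammar encodes a DFA — one run per string.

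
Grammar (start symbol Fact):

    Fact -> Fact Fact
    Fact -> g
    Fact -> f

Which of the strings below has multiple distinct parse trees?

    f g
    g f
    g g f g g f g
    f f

g g f g g f g

f g: 1 tree
g f: 1 tree
g g f g g f g: 132 trees
f f: 1 tree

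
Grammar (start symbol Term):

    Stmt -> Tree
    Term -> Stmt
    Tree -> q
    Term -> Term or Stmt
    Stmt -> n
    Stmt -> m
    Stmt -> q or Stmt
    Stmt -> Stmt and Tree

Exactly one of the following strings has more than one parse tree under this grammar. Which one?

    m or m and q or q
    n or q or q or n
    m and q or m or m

n or q or q or n

m or m and q or q: 1 tree
n or q or q or n: 4 trees
m and q or m or m: 1 tree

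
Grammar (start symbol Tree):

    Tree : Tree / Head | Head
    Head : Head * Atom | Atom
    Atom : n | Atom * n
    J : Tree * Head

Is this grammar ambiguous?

Witness: n * n

Derivation 1: Tree ⇒ Head ⇒ Head * Atom ⇒ Atom * Atom ⇒ n * Atom ⇒ n * n
Derivation 2: Tree ⇒ Head ⇒ Atom ⇒ Atom * n ⇒ n * n

Two distinct leftmost derivations for the same string.

Ambiguous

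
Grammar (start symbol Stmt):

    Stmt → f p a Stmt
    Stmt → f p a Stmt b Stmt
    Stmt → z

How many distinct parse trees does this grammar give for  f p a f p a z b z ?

Parse trees for f p a f p a z b z:
  [Stmt f p a [Stmt f p a [Stmt z] b [Stmt z]]]
  [Stmt f p a [Stmt f p a [Stmt z]] b [Stmt z]]

2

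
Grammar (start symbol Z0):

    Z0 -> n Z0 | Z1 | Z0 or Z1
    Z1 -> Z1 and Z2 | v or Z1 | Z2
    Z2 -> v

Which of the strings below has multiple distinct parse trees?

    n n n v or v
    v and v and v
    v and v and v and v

n n n v or v: 5 trees
v and v and v: 1 tree
v and v and v and v: 1 tree

n n n v or v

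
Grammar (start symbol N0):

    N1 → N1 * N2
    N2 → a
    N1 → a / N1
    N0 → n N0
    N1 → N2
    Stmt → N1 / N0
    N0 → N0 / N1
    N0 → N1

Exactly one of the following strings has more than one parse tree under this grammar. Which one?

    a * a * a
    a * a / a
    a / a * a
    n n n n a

a / a * a

a * a * a: 1 tree
a * a / a: 1 tree
a / a * a: 3 trees
n n n n a: 1 tree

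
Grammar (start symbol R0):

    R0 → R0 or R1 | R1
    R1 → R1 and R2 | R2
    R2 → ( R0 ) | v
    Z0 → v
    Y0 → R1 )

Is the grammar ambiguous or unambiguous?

Unambiguous

(Z0, Y0 are unreachable from R0, so their rules don't affect L(R0).) The grammar is stratified — R0 handles 'or' (left-recursive), R1 handles 'and', R2 atoms. Each operator has a fixed associativity and precedence level, so every string has one parse.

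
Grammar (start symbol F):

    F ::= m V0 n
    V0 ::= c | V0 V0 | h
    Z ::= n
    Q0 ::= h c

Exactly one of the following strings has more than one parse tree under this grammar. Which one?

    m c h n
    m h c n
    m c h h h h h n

m c h n: 1 tree
m h c n: 1 tree
m c h h h h h n: 42 trees

m c h h h h h n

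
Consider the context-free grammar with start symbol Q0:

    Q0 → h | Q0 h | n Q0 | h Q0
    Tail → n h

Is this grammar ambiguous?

Ambiguous

Witness: h h

Derivation 1: Q0 ⇒ Q0 h ⇒ h h
Derivation 2: Q0 ⇒ h Q0 ⇒ h h

Two distinct leftmost derivations for the same string.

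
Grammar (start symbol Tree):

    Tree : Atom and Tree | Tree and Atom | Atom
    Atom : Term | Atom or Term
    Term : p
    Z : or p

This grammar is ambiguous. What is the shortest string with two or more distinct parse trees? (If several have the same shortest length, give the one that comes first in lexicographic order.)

p and p

length 1: no string has ≥2 trees
length 3: p and p has 2 parse trees

Two derivations of p and p:
  Tree ⇒ Atom and Tree ⇒ Term and Tree ⇒ p and Tree ⇒ p and Atom ⇒ p and Term ⇒ p and p
  Tree ⇒ Tree and Atom ⇒ Atom and Atom ⇒ Term and Atom ⇒ p and Atom ⇒ p and Term ⇒ p and p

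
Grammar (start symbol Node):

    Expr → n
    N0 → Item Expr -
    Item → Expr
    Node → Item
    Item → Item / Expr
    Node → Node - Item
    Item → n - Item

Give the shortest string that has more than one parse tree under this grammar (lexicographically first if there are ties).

length 1: no string has ≥2 trees
length 3: n - n has 2 parse trees

Two derivations of n - n:
  Node ⇒ Item ⇒ n - Item ⇒ n - Expr ⇒ n - n
  Node ⇒ Node - Item ⇒ Item - Item ⇒ Expr - Item ⇒ n - Item ⇒ n - Expr ⇒ n - n

n - n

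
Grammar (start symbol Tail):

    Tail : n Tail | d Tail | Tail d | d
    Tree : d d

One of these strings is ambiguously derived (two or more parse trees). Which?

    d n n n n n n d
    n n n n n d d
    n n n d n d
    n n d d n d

n n n n n d d

d n n n n n n d: 1 tree
n n n n n d d: 7 trees
n n n d n d: 1 tree
n n d d n d: 1 tree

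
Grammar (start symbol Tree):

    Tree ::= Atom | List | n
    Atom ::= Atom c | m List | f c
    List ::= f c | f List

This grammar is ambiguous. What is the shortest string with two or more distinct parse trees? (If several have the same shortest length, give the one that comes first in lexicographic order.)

f c

length 1: no string has ≥2 trees
length 2: f c has 2 parse trees

Two derivations of f c:
  Tree ⇒ Atom ⇒ f c
  Tree ⇒ List ⇒ f c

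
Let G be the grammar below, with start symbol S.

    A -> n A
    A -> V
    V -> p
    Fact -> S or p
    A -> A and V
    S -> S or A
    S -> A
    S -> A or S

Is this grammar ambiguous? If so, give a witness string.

Witness: p or p

Derivation 1: S ⇒ S or A ⇒ A or A ⇒ V or A ⇒ p or A ⇒ p or V ⇒ p or p
Derivation 2: S ⇒ A or S ⇒ V or S ⇒ p or S ⇒ p or A ⇒ p or V ⇒ p or p

Two distinct leftmost derivations for the same string.

Ambiguous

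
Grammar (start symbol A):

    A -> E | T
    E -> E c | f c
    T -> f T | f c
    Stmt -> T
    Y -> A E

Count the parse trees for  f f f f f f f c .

1

Parse trees for f f f f f f f c:
  [A [T f [T f [T f [T f [T f [T f [T f c]]]]]]]]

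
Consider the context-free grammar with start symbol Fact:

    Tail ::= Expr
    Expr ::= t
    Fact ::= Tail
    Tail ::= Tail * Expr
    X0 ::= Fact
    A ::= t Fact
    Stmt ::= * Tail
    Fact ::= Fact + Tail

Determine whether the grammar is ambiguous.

Only Fact, Tail, Expr are reachable from Fact; ignoring the rest: The grammar is stratified — Fact handles '+' (left-recursive), Tail handles '*', Expr atoms. Each operator has a fixed associativity and precedence level, so every string has one parse.

Unambiguous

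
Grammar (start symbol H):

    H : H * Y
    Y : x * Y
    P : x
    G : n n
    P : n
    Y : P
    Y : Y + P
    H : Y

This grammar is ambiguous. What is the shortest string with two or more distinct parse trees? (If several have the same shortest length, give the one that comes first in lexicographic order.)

x * n

length 1: no string has ≥2 trees
length 3: x * n has 2 parse trees

Two derivations of x * n:
  H ⇒ H * Y ⇒ Y * Y ⇒ P * Y ⇒ x * Y ⇒ x * P ⇒ x * n
  H ⇒ Y ⇒ x * Y ⇒ x * P ⇒ x * n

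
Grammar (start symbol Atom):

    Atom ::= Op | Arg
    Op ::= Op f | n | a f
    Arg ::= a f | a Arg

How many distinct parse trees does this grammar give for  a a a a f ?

Parse trees for a a a a f:
  [Atom [Arg a [Arg a [Arg a [Arg a f]]]]]

1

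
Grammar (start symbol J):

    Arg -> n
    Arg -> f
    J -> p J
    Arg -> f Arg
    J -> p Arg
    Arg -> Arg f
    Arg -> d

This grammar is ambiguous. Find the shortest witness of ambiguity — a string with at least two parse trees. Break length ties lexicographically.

length 2: no string has ≥2 trees
length 3: p f f has 2 parse trees

Two derivations of p f f:
  J ⇒ p Arg ⇒ p f Arg ⇒ p f f
  J ⇒ p Arg ⇒ p Arg f ⇒ p f f

p f f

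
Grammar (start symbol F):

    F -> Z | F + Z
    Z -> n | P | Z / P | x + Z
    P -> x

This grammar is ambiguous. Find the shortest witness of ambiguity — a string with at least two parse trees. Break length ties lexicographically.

length 1: no string has ≥2 trees
length 3: x + n has 2 parse trees

Two derivations of x + n:
  F ⇒ Z ⇒ x + Z ⇒ x + n
  F ⇒ F + Z ⇒ Z + Z ⇒ P + Z ⇒ x + Z ⇒ x + n

x + n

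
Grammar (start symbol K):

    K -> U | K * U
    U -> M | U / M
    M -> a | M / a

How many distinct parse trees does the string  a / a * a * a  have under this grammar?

Parse trees for a / a * a * a:
  [K [K [K [U [M [M a] / a]]] * [U [M a]]] * [U [M a]]]
  [K [K [K [U [U [M a]] / [M a]]] * [U [M a]]] * [U [M a]]]

2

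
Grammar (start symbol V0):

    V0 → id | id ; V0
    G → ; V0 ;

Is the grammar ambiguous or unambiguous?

Only V0 is reachable from V0; ignoring the rest: Right-recursive list with a separator: after each atom, whether the separator follows determines the rule. One parse per string.

Unambiguous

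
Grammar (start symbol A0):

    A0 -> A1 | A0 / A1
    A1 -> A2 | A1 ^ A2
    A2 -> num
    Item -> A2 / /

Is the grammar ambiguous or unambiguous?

Unambiguous

(Item is unreachable from A0, so its rules don't affect L(A0).) This is a standard precedence ladder (A0 over A1 over A2), with each level left-recursive on its own operator ('/' at A0, '^' at A1). That structure is LR(1), hence unambiguous.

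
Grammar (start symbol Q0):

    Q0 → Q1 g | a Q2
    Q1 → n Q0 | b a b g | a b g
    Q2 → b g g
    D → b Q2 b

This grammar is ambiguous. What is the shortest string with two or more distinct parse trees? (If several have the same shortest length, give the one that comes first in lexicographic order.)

a b g g

length 4: a b g g has 2 parse trees

Two derivations of a b g g:
  Q0 ⇒ Q1 g ⇒ a b g g
  Q0 ⇒ a Q2 ⇒ a b g g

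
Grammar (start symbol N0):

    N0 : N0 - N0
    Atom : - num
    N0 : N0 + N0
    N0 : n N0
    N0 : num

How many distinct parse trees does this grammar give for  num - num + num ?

2

Parse trees for num - num + num:
  [N0 [N0 num] - [N0 [N0 num] + [N0 num]]]
  [N0 [N0 [N0 num] - [N0 num]] + [N0 num]]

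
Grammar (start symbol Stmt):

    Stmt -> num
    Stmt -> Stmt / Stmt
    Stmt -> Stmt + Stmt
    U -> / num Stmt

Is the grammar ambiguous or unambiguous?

Witness: num + num + num

Derivation 1: Stmt ⇒ Stmt + Stmt ⇒ num + Stmt ⇒ num + Stmt + Stmt ⇒ num + num + Stmt ⇒ num + num + num
Derivation 2: Stmt ⇒ Stmt + Stmt ⇒ Stmt + Stmt + Stmt ⇒ num + Stmt + Stmt ⇒ num + num + Stmt ⇒ num + num + num

Two distinct leftmost derivations for the same string.

Ambiguous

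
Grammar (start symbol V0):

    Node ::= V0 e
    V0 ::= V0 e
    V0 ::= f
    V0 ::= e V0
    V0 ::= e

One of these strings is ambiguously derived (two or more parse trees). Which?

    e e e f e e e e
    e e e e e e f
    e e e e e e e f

e e e f e e e e

e e e f e e e e: 35 trees
e e e e e e f: 1 tree
e e e e e e e f: 1 tree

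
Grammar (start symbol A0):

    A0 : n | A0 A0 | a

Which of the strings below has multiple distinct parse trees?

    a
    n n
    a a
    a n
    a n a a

a: 1 tree
n n: 1 tree
a a: 1 tree
a n: 1 tree
a n a a: 5 trees

a n a a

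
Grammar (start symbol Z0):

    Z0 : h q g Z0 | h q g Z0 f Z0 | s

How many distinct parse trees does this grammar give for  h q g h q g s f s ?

2

Parse trees for h q g h q g s f s:
  [Z0 h q g [Z0 h q g [Z0 s] f [Z0 s]]]
  [Z0 h q g [Z0 h q g [Z0 s]] f [Z0 s]]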